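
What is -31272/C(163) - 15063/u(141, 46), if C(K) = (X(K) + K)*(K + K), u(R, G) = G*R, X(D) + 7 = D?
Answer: -294881969/112417514 ≈ -2.6231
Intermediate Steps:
X(D) = -7 + D
C(K) = 2*K*(-7 + 2*K) (C(K) = ((-7 + K) + K)*(K + K) = (-7 + 2*K)*(2*K) = 2*K*(-7 + 2*K))
-31272/C(163) - 15063/u(141, 46) = -31272*1/(326*(-7 + 2*163)) - 15063/(46*141) = -31272*1/(326*(-7 + 326)) - 15063/6486 = -31272/(2*163*319) - 15063*1/6486 = -31272/103994 - 5021/2162 = -31272*1/103994 - 5021/2162 = -15636/51997 - 5021/2162 = -294881969/112417514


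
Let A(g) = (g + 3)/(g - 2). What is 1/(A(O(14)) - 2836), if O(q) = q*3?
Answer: -8/22679 ≈ -0.00035275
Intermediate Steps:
O(q) = 3*q
A(g) = (3 + g)/(-2 + g)
1/(A(O(14)) - 2836) = 1/((3 + 3*14)/(-2 + 3*14) - 2836) = 1/((3 + 42)/(-2 + 42) - 2836) = 1/(45/40 - 2836) = 1/((1/40)*45 - 2836) = 1/(9/8 - 2836) = 1/(-22679/8) = -8/22679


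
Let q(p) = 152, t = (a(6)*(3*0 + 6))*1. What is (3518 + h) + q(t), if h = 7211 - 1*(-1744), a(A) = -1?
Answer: 12625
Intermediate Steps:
h = 8955 (h = 7211 + 1744 = 8955)
t = -6 (t = -(3*0 + 6)*1 = -(0 + 6)*1 = -1*6*1 = -6*1 = -6)
(3518 + h) + q(t) = (3518 + 8955) + 152 = 12473 + 152 = 12625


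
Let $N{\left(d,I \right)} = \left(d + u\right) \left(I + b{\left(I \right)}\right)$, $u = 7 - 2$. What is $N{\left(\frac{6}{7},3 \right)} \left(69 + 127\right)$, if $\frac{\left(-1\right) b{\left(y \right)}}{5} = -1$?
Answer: $9184$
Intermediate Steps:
$b{\left(y \right)} = 5$ ($b{\left(y \right)} = \left(-5\right) \left(-1\right) = 5$)
$u = 5$
$N{\left(d,I \right)} = \left(5 + I\right) \left(5 + d\right)$ ($N{\left(d,I \right)} = \left(d + 5\right) \left(I + 5\right) = \left(5 + d\right) \left(5 + I\right) = \left(5 + I\right) \left(5 + d\right)$)
$N{\left(\frac{6}{7},3 \right)} \left(69 + 127\right) = \left(25 + 5 \cdot 3 + 5 \cdot \frac{6}{7} + 3 \cdot \frac{6}{7}\right) \left(69 + 127\right) = \left(25 + 15 + 5 \cdot 6 \cdot \frac{1}{7} + 3 \cdot 6 \cdot \frac{1}{7}\right) 196 = \left(25 + 15 + 5 \cdot \frac{6}{7} + 3 \cdot \frac{6}{7}\right) 196 = \left(25 + 15 + \frac{30}{7} + \frac{18}{7}\right) 196 = \frac{328}{7} \cdot 196 = 9184$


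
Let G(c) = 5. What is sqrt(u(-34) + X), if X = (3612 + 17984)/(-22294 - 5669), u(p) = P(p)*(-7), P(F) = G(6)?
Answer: I*sqrt(3107935207)/9321 ≈ 5.981*I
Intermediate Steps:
P(F) = 5
u(p) = -35 (u(p) = 5*(-7) = -35)
X = -21596/27963 (X = 21596/(-27963) = 21596*(-1/27963) = -21596/27963 ≈ -0.77231)
sqrt(u(-34) + X) = sqrt(-35 - 21596/27963) = sqrt(-1000301/27963) = I*sqrt(3107935207)/9321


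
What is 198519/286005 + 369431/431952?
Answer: 63803264081/41180143920 ≈ 1.5494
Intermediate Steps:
198519/286005 + 369431/431952 = 198519*(1/286005) + 369431*(1/431952) = 66173/95335 + 369431/431952 = 63803264081/41180143920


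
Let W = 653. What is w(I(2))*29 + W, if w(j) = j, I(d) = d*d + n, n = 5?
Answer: 914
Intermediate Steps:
I(d) = 5 + d² (I(d) = d*d + 5 = d² + 5 = 5 + d²)
w(I(2))*29 + W = (5 + 2²)*29 + 653 = (5 + 4)*29 + 653 = 9*29 + 653 = 261 + 653 = 914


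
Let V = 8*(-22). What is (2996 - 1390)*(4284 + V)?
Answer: 6597448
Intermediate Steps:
V = -176
(2996 - 1390)*(4284 + V) = (2996 - 1390)*(4284 - 176) = 1606*4108 = 6597448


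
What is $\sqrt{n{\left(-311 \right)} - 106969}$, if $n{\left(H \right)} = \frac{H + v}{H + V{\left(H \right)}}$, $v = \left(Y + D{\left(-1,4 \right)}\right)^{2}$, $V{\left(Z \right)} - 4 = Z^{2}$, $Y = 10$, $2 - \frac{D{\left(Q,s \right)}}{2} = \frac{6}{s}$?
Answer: $\frac{i \sqrt{248586852062346}}{48207} \approx 327.06 i$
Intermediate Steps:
$D{\left(Q,s \right)} = 4 - \frac{12}{s}$ ($D{\left(Q,s \right)} = 4 - 2 \frac{6}{s} = 4 - \frac{12}{s}$)
$V{\left(Z \right)} = 4 + Z^{2}$
$v = 121$ ($v = \left(10 + \left(4 - \frac{12}{4}\right)\right)^{2} = \left(10 + \left(4 - 3\right)\right)^{2} = \left(10 + 1\right)^{2} = 11^{2} = 121$)
$n{\left(H \right)} = \frac{121 + H}{4 + H + H^{2}}$ ($n{\left(H \right)} = \frac{H + 121}{H + \left(4 + H^{2}\right)} = \frac{121 + H}{4 + H + H^{2}}$)
$\sqrt{n{\left(-311 \right)} - 106969} = \sqrt{\frac{121 - 311}{4 - 311 + \left(-311\right)^{2}} - 106969} = \sqrt{\frac{1}{4 - 311 + 96721} \left(-190\right) - 106969} = \sqrt{\frac{1}{96414} \left(-190\right) - 106969} = \sqrt{- \frac{95}{48207} - 106969} = \sqrt{- \frac{5156654678}{48207}} = \frac{i \sqrt{248586852062346}}{48207}$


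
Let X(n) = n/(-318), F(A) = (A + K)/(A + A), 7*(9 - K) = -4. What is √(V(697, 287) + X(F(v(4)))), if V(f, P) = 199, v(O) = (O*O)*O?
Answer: √63107274741/17808 ≈ 14.107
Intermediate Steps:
K = 67/7 (K = 9 - ⅐*(-4) = 9 + 4/7 = 67/7 ≈ 9.5714)
v(O) = O³ (v(O) = O²*O = O³)
F(A) = (67/7 + A)/(2*A) (F(A) = (A + 67/7)/(A + A) = (67/7 + A)/((2*A)) = (67/7 + A)*(1/(2*A)) = (67/7 + A)/(2*A))
X(n) = -n/318 (X(n) = n*(-1/318) = -n/318)
√(V(697, 287) + X(F(v(4)))) = √(199 - (67 + 7*4³)/(4452*(4³))) = √(199 - (67 + 7*64)/(4452*64)) = √(199 - (67 + 448)/(4452*64)) = √(199 - 515/(4452*64)) = √(199 - 1/318*515/896) = √(199 - 515/284928) = √(56700157/284928) = √63107274741/17808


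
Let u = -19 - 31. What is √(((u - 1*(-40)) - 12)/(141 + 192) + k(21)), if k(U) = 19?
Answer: √233285/111 ≈ 4.3513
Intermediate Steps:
u = -50
√(((u - 1*(-40)) - 12)/(141 + 192) + k(21)) = √(((-50 - 1*(-40)) - 12)/(141 + 192) + 19) = √(((-50 + 40) - 12)/333 + 19) = √((-10 - 12)*(1/333) + 19) = √(-22*1/333 + 19) = √(-22/333 + 19) = √(6305/333) = √233285/111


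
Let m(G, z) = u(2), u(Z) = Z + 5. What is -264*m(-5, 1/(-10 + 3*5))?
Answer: -1848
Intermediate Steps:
u(Z) = 5 + Z
m(G, z) = 7 (m(G, z) = 5 + 2 = 7)
-264*m(-5, 1/(-10 + 3*5)) = -264*7 = -1848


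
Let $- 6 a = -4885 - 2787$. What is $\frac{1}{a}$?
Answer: $\frac{3}{3836} \approx 0.00078207$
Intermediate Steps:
$a = \frac{3836}{3}$ ($a = - \frac{-4885 - 2787}{6} = \left(- \frac{1}{6}\right) \left(-7672\right) = \frac{3836}{3} \approx 1278.7$)
$\frac{1}{a} = \frac{1}{\frac{3836}{3}} = \frac{3}{3836}$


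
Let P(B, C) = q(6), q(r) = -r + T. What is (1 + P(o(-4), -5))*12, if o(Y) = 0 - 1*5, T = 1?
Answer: -48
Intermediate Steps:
q(r) = 1 - r (q(r) = -r + 1 = 1 - r)
o(Y) = -5 (o(Y) = 0 - 5 = -5)
P(B, C) = -5 (P(B, C) = 1 - 1*6 = 1 - 6 = -5)
(1 + P(o(-4), -5))*12 = (1 - 5)*12 = -4*12 = -48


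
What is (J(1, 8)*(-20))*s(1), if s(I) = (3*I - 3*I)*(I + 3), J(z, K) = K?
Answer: 0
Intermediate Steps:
s(I) = 0 (s(I) = 0*(3 + I) = 0)
(J(1, 8)*(-20))*s(1) = (8*(-20))*0 = -160*0 = 0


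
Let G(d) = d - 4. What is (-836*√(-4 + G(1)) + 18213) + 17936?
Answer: 36149 - 836*I*√7 ≈ 36149.0 - 2211.8*I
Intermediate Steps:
G(d) = -4 + d
(-836*√(-4 + G(1)) + 18213) + 17936 = (-836*√(-4 + (-4 + 1)) + 18213) + 17936 = (-836*√(-4 - 3) + 18213) + 17936 = (-836*I*√7 + 18213) + 17936 = (18213 - 836*I*√7) + 17936 = 36149 - 836*I*√7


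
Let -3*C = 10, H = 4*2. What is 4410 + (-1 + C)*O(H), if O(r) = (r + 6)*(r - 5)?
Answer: 4228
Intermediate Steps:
H = 8
O(r) = (-5 + r)*(6 + r) (O(r) = (6 + r)*(-5 + r) = (-5 + r)*(6 + r))
C = -10/3 (C = -⅓*10 = -10/3 ≈ -3.3333)
4410 + (-1 + C)*O(H) = 4410 + (-1 - 10/3)*(-30 + 8 + 8²) = 4410 - 13*(-30 + 8 + 64)/3 = 4410 - 13/3*42 = 4410 - 182 = 4228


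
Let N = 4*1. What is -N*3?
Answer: -12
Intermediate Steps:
N = 4
-N*3 = -1*4*3 = -4*3 = -12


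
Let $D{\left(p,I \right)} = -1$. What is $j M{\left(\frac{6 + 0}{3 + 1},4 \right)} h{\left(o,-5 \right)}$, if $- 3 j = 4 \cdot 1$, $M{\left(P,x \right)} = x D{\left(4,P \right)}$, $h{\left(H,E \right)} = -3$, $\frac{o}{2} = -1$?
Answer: $-16$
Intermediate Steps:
$o = -2$ ($o = 2 \left(-1\right) = -2$)
$M{\left(P,x \right)} = - x$ ($M{\left(P,x \right)} = x \left(-1\right) = - x$)
$j = - \frac{4}{3}$ ($j = - \frac{4 \cdot 1}{3} = \left(- \frac{1}{3}\right) 4 = - \frac{4}{3} \approx -1.3333$)
$j M{\left(\frac{6 + 0}{3 + 1},4 \right)} h{\left(o,-5 \right)} = - \frac{4 \left(\left(-1\right) 4\right)}{3} \left(-3\right) = \left(- \frac{4}{3}\right) \left(-4\right) \left(-3\right) = \frac{16}{3} \left(-3\right) = -16$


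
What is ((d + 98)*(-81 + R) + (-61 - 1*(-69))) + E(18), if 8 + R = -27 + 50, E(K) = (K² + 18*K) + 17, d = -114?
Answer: 1729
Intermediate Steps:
E(K) = 17 + K² + 18*K
R = 15 (R = -8 + (-27 + 50) = -8 + 23 = 15)
((d + 98)*(-81 + R) + (-61 - 1*(-69))) + E(18) = ((-114 + 98)*(-81 + 15) + (-61 - 1*(-69))) + (17 + 18² + 18*18) = (-16*(-66) + (-61 + 69)) + (17 + 324 + 324) = (1056 + 8) + 665 = 1064 + 665 = 1729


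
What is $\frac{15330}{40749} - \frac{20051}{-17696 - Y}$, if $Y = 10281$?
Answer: $\frac{415315203}{380011591} \approx 1.0929$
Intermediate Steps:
$\frac{15330}{40749} - \frac{20051}{-17696 - Y} = \frac{15330}{40749} - \frac{20051}{-17696 - 10281} = 15330 \cdot \frac{1}{40749} - \frac{20051}{-17696 - 10281} = \frac{5110}{13583} - \frac{20051}{-27977} = \frac{5110}{13583} - - \frac{20051}{27977} = \frac{5110}{13583} + \frac{20051}{27977} = \frac{415315203}{380011591}$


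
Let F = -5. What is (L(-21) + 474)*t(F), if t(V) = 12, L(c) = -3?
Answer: 5652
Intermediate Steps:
(L(-21) + 474)*t(F) = (-3 + 474)*12 = 471*12 = 5652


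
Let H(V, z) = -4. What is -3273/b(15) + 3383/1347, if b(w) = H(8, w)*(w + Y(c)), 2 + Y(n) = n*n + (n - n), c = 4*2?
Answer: 5450695/414876 ≈ 13.138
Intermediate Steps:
c = 8
Y(n) = -2 + n² (Y(n) = -2 + (n*n + (n - n)) = -2 + (n² + 0) = -2 + n²)
b(w) = -248 - 4*w (b(w) = -4*(w + (-2 + 8²)) = -4*(w + (-2 + 64)) = -4*(w + 62) = -4*(62 + w) = -248 - 4*w)
-3273/b(15) + 3383/1347 = -3273/(-248 - 4*15) + 3383/1347 = -3273/(-248 - 60) + 3383*(1/1347) = -3273/(-308) + 3383/1347 = -3273*(-1/308) + 3383/1347 = 3273/308 + 3383/1347 = 5450695/414876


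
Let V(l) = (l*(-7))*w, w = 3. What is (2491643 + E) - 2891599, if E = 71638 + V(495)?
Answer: -338713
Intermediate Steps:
V(l) = -21*l (V(l) = (l*(-7))*3 = -7*l*3 = -21*l)
E = 61243 (E = 71638 - 21*495 = 71638 - 10395 = 61243)
(2491643 + E) - 2891599 = (2491643 + 61243) - 2891599 = 2552886 - 2891599 = -338713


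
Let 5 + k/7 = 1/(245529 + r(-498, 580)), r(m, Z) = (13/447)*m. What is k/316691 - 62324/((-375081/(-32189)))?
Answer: -23241383596471392394510/4345344680683282773 ≈ -5348.6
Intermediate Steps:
r(m, Z) = 13*m/447 (r(m, Z) = (13*(1/447))*m = 13*m/447)
k = -1280357162/36581663 (k = -35 + 7/(245529 + (13/447)*(-498)) = -35 + 7/(245529 - 2158/149) = -35 + 7/(36581663/149) = -35 + 7*(149/36581663) = -35 + 1043/36581663 = -1280357162/36581663 ≈ -35.000)
k/316691 - 62324/((-375081/(-32189))) = -1280357162/36581663/316691 - 62324/((-375081/(-32189))) = -1280357162/36581663*1/316691 - 62324/((-375081*(-1/32189))) = -1280357162/11585083437133 - 62324/375081/32189 = -1280357162/11585083437133 - 62324*32189/375081 = -1280357162/11585083437133 - 2006147236/375081 = -23241383596471392394510/4345344680683282773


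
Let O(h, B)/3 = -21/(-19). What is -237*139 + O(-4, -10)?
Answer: -625854/19 ≈ -32940.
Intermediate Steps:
O(h, B) = 63/19 (O(h, B) = 3*(-21/(-19)) = 3*(-21*(-1/19)) = 3*(21/19) = 63/19)
-237*139 + O(-4, -10) = -237*139 + 63/19 = -32943 + 63/19 = -625854/19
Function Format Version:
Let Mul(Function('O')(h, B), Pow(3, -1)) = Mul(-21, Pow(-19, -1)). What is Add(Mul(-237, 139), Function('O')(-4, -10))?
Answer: Rational(-625854, 19) ≈ -32940.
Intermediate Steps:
Function('O')(h, B) = Rational(63, 19) (Function('O')(h, B) = Mul(3, Mul(-21, Pow(-19, -1))) = Mul(3, Mul(-21, Rational(-1, 19))) = Mul(3, Rational(21, 19)) = Rational(63, 19))
Add(Mul(-237, 139), Function('O')(-4, -10)) = Add(Mul(-237, 139), Rational(63, 19)) = Add(-32943, Rational(63, 19)) = Rational(-625854, 19)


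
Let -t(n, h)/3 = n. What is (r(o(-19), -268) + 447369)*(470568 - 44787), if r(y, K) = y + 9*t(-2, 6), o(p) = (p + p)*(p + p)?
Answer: 191119040127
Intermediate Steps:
o(p) = 4*p² (o(p) = (2*p)*(2*p) = 4*p²)
t(n, h) = -3*n
r(y, K) = 54 + y (r(y, K) = y + 9*(-3*(-2)) = y + 9*6 = y + 54 = 54 + y)
(r(o(-19), -268) + 447369)*(470568 - 44787) = ((54 + 4*(-19)²) + 447369)*(470568 - 44787) = ((54 + 4*361) + 447369)*425781 = ((54 + 1444) + 447369)*425781 = (1498 + 447369)*425781 = 448867*425781 = 191119040127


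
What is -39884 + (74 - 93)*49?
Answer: -40815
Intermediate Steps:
-39884 + (74 - 93)*49 = -39884 - 19*49 = -39884 - 931 = -40815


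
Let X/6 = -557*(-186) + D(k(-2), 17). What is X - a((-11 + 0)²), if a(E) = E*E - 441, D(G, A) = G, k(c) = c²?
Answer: 607436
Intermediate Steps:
a(E) = -441 + E² (a(E) = E² - 441 = -441 + E²)
X = 621636 (X = 6*(-557*(-186) + (-2)²) = 6*(103602 + 4) = 6*103606 = 621636)
X - a((-11 + 0)²) = 621636 - (-441 + ((-11 + 0)²)²) = 621636 - (-441 + ((-11)²)²) = 621636 - (-441 + 121²) = 621636 - (-441 + 14641) = 621636 - 1*14200 = 621636 - 14200 = 607436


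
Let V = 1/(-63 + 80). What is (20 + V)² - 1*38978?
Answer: -11148361/289 ≈ -38576.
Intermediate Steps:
V = 1/17 ≈ 0.058824
(20 + V)² - 1*38978 = (20 + 1/17)² - 1*38978 = (341/17)² - 38978 = 116281/289 - 38978 = -11148361/289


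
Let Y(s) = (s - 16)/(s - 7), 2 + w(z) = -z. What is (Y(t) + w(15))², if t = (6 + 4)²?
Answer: 249001/961 ≈ 259.11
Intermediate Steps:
t = 100 (t = 10² = 100)
w(z) = -2 - z
Y(s) = (-16 + s)/(-7 + s)
(Y(t) + w(15))² = ((-16 + 100)/(-7 + 100) + (-2 - 1*15))² = (84/93 + (-2 - 15))² = ((1/93)*84 - 17)² = (28/31 - 17)² = (-499/31)² = 249001/961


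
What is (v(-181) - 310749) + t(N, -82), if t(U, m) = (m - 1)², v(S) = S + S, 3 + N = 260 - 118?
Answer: -304222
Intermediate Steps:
N = 139 (N = -3 + (260 - 118) = -3 + 142 = 139)
v(S) = 2*S
t(U, m) = (-1 + m)²
(v(-181) - 310749) + t(N, -82) = (2*(-181) - 310749) + (-1 - 82)² = (-362 - 310749) + (-83)² = -311111 + 6889 = -304222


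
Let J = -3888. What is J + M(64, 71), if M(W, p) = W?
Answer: -3824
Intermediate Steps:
J + M(64, 71) = -3888 + 64 = -3824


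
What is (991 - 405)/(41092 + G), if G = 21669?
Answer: 586/62761 ≈ 0.0093370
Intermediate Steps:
(991 - 405)/(41092 + G) = (991 - 405)/(41092 + 21669) = 586/62761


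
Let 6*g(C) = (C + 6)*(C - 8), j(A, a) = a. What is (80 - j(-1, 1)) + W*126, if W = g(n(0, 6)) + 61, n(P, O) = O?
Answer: 7261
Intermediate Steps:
g(C) = (-8 + C)*(6 + C)/6 (g(C) = ((C + 6)*(C - 8))/6 = ((6 + C)*(-8 + C))/6 = ((-8 + C)*(6 + C))/6 = (-8 + C)*(6 + C)/6)
W = 57 (W = (-8 - 1/3*6 + (1/6)*6**2) + 61 = (-8 - 2 + (1/6)*36) + 61 = (-8 - 2 + 6) + 61 = -4 + 61 = 57)
(80 - j(-1, 1)) + W*126 = (80 - 1*1) + 57*126 = (80 - 1) + 7182 = 79 + 7182 = 7261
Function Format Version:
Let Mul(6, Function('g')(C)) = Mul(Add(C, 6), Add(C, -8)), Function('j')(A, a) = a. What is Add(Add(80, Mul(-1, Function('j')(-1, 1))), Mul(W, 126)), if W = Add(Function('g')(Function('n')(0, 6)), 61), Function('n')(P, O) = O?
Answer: 7261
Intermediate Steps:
Function('g')(C) = Mul(Rational(1, 6), Add(-8, C), Add(6, C)) (Function('g')(C) = Mul(Rational(1, 6), Mul(Add(C, 6), Add(C, -8))) = Mul(Rational(1, 6), Mul(Add(6, C), Add(-8, C))) = Mul(Rational(1, 6), Mul(Add(-8, C), Add(6, C))) = Mul(Rational(1, 6), Add(-8, C), Add(6, C)))
W = 57 (W = Add(Add(-8, Mul(Rational(-1, 3), 6), Mul(Rational(1, 6), Pow(6, 2))), 61) = Add(Add(-8, -2, Mul(Rational(1, 6), 36)), 61) = Add(Add(-8, -2, 6), 61) = Add(-4, 61) = 57)
Add(Add(80, Mul(-1, Function('j')(-1, 1))), Mul(W, 126)) = Add(Add(80, Mul(-1, 1)), Mul(57, 126)) = Add(Add(80, -1), 7182) = Add(79, 7182) = 7261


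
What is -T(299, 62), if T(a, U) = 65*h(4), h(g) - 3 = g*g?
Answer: -1235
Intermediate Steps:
h(g) = 3 + g**2 (h(g) = 3 + g*g = 3 + g**2)
T(a, U) = 1235 (T(a, U) = 65*(3 + 4**2) = 65*(3 + 16) = 65*19 = 1235)
-T(299, 62) = -1*1235 = -1235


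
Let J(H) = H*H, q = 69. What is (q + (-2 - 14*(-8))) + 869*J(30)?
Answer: 782279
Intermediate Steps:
J(H) = H²
(q + (-2 - 14*(-8))) + 869*J(30) = (69 + (-2 - 14*(-8))) + 869*30² = (69 + (-2 + 112)) + 869*900 = (69 + 110) + 782100 = 179 + 782100 = 782279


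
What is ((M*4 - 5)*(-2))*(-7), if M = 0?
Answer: -70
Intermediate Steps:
((M*4 - 5)*(-2))*(-7) = ((0*4 - 5)*(-2))*(-7) = ((0 - 5)*(-2))*(-7) = -5*(-2)*(-7) = 10*(-7) = -70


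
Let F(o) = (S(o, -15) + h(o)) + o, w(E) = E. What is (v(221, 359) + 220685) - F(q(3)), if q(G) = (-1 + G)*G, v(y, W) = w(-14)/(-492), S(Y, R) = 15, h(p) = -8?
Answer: 54285319/246 ≈ 2.2067e+5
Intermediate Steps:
v(y, W) = 7/246 (v(y, W) = -14/(-492) = -14*(-1/492) = 7/246)
q(G) = G*(-1 + G)
F(o) = 7 + o (F(o) = (15 - 8) + o = 7 + o)
(v(221, 359) + 220685) - F(q(3)) = (7/246 + 220685) - (7 + 3*(-1 + 3)) = 54288517/246 - (7 + 3*2) = 54288517/246 - (7 + 6) = 54288517/246 - 1*13 = 54288517/246 - 13 = 54285319/246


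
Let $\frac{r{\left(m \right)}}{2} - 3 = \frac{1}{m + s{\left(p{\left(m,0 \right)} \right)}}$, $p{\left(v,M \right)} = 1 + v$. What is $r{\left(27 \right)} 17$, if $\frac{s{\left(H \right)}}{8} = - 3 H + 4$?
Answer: $\frac{62492}{613} \approx 101.94$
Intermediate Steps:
$s{\left(H \right)} = 32 - 24 H$ ($s{\left(H \right)} = 8 \left(- 3 H + 4\right) = 8 \left(4 - 3 H\right) = 32 - 24 H$)
$r{\left(m \right)} = 6 + \frac{2}{8 - 23 m}$ ($r{\left(m \right)} = 6 + \frac{2}{m - \left(-32 + 24 \left(1 + m\right)\right)} = 6 + \frac{2}{m + \left(32 - \left(24 + 24 m\right)\right)} = 6 + \frac{2}{m - \left(-8 + 24 m\right)} = 6 + \frac{2}{8 - 23 m}$)
$r{\left(27 \right)} 17 = \frac{2 \left(25 - 1863\right)}{8 - 621} \cdot 17 = 2 \frac{1}{-613} \left(-1838\right) 17 = 2 \left(- \frac{1}{613}\right) \left(-1838\right) 17 = \frac{3676}{613} \cdot 17 = \frac{62492}{613}$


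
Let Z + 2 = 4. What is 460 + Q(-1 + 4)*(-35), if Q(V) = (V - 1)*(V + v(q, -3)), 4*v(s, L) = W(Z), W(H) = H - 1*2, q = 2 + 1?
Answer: 250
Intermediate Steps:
q = 3
Z = 2 (Z = -2 + 4 = 2)
W(H) = -2 + H (W(H) = H - 2 = -2 + H)
v(s, L) = 0 (v(s, L) = (-2 + 2)/4 = (¼)*0 = 0)
Q(V) = V*(-1 + V) (Q(V) = (V - 1)*(V + 0) = (-1 + V)*V = V*(-1 + V))
460 + Q(-1 + 4)*(-35) = 460 + ((-1 + 4)*(-1 + (-1 + 4)))*(-35) = 460 + (3*(-1 + 3))*(-35) = 460 + (3*2)*(-35) = 460 + 6*(-35) = 460 - 210 = 250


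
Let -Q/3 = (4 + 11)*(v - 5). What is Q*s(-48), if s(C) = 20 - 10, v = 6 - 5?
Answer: 1800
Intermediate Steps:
v = 1
Q = 180 (Q = -3*(4 + 11)*(1 - 5) = -45*(-4) = -3*(-60) = 180)
s(C) = 10
Q*s(-48) = 180*10 = 1800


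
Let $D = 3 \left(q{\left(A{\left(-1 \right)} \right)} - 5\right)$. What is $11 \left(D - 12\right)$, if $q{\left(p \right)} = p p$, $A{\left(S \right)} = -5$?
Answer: $528$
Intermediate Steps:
$q{\left(p \right)} = p^{2}$
$D = 60$ ($D = 3 \left(\left(-5\right)^{2} - 5\right) = 3 \left(25 - 5\right) = 3 \cdot 20 = 60$)
$11 \left(D - 12\right) = 11 \left(60 - 12\right) = 11 \cdot 48 = 528$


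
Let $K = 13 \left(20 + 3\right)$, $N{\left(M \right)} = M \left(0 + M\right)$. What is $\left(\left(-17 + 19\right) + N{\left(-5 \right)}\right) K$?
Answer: $8073$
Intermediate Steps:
$N{\left(M \right)} = M^{2}$ ($N{\left(M \right)} = M M = M^{2}$)
$K = 299$ ($K = 13 \cdot 23 = 299$)
$\left(\left(-17 + 19\right) + N{\left(-5 \right)}\right) K = \left(\left(-17 + 19\right) + \left(-5\right)^{2}\right) 299 = \left(2 + 25\right) 299 = 27 \cdot 299 = 8073$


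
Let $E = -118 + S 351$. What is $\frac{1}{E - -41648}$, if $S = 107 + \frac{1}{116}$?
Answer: $\frac{116}{9174443} \approx 1.2644 \cdot 10^{-5}$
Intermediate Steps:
$S = \frac{12413}{116}$ ($S = 107 + \frac{1}{116} = \frac{12413}{116} \approx 107.01$)
$E = \frac{4343275}{116}$ ($E = -118 + \frac{12413}{116} \cdot 351 = -118 + \frac{4356963}{116} = \frac{4343275}{116} \approx 37442.0$)
$\frac{1}{E - -41648} = \frac{1}{\frac{4343275}{116} - -41648} = \frac{1}{\frac{4343275}{116} + 41648} = \frac{1}{\frac{9174443}{116}} = \frac{116}{9174443}$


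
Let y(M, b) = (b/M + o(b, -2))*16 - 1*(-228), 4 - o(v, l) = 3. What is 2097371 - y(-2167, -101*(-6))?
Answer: 4544483905/2167 ≈ 2.0971e+6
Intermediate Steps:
o(v, l) = 1 (o(v, l) = 4 - 1*3 = 4 - 3 = 1)
y(M, b) = 244 + 16*b/M (y(M, b) = (b/M + 1)*16 - 1*(-228) = (1 + b/M)*16 + 228 = (16 + 16*b/M) + 228 = 244 + 16*b/M)
2097371 - y(-2167, -101*(-6)) = 2097371 - (244 + 16*(-101*(-6))/(-2167)) = 2097371 - (244 + 16*606*(-1/2167)) = 2097371 - (244 - 9696/2167) = 2097371 - 1*519052/2167 = 2097371 - 519052/2167 = 4544483905/2167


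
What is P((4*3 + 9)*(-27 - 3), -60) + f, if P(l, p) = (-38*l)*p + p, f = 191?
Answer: -1436269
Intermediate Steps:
P(l, p) = p - 38*l*p (P(l, p) = -38*l*p + p = p - 38*l*p)
P((4*3 + 9)*(-27 - 3), -60) + f = -60*(1 - 38*(4*3 + 9)*(-27 - 3)) + 191 = -60*(1 - 38*(12 + 9)*(-30)) + 191 = -60*(1 - 798*(-30)) + 191 = -60*(1 - 38*(-630)) + 191 = -60*(1 + 23940) + 191 = -60*23941 + 191 = -1436460 + 191 = -1436269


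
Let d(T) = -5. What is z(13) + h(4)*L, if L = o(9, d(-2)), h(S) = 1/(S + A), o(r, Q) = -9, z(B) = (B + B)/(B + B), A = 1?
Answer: -4/5 ≈ -0.80000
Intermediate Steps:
z(B) = 1 (z(B) = (2*B)/((2*B)) = (2*B)*(1/(2*B)) = 1)
h(S) = 1/(1 + S) (h(S) = 1/(S + 1) = 1/(1 + S))
L = -9
z(13) + h(4)*L = 1 - 9/(1 + 4) = 1 - 9/5 = -4/5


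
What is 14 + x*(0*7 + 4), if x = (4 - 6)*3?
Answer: -10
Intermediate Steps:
x = -6 (x = -2*3 = -6)
14 + x*(0*7 + 4) = 14 - 6*(0*7 + 4) = 14 - 6*(0 + 4) = 14 - 6*4 = 14 - 24 = -10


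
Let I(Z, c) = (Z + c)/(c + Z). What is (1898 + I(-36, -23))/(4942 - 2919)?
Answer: 1899/2023 ≈ 0.93870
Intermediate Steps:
I(Z, c) = 1 (I(Z, c) = (Z + c)/(Z + c) = 1)
(1898 + I(-36, -23))/(4942 - 2919) = (1898 + 1)/(4942 - 2919) = 1899/2023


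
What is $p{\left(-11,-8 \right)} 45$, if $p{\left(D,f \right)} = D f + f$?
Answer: $3600$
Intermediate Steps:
$p{\left(D,f \right)} = f + D f$
$p{\left(-11,-8 \right)} 45 = - 8 \left(1 - 11\right) 45 = \left(-8\right) \left(-10\right) 45 = 80 \cdot 45 = 3600$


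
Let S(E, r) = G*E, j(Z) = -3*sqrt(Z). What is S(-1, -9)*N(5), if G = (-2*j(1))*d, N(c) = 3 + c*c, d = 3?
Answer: -504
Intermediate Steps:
N(c) = 3 + c**2
G = 18 (G = -(-6)*sqrt(1)*3 = -(-6)*3 = -2*(-3)*3 = 6*3 = 18)
S(E, r) = 18*E
S(-1, -9)*N(5) = (18*(-1))*(3 + 5**2) = -18*(3 + 25) = -18*28 = -504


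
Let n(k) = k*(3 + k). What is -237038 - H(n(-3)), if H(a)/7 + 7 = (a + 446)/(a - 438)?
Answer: -51899030/219 ≈ -2.3698e+5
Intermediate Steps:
H(a) = -49 + 7*(446 + a)/(-438 + a) (H(a) = -49 + 7*((a + 446)/(a - 438)) = -49 + 7*((446 + a)/(-438 + a)) = -49 + 7*(446 + a)/(-438 + a))
-237038 - H(n(-3)) = -237038 - 14*(1756 - (-9)*(3 - 3))/(-438 - 3*(3 - 3)) = -237038 - 14*(1756 - (-9)*0)/(-438 - 3*0) = -237038 - 14*(1756 - 3*0)/(-438 + 0) = -237038 - 14*(1756 + 0)/(-438) = -237038 - 14*(-1)*1756/438 = -237038 - 1*(-12292/219) = -237038 + 12292/219 = -51899030/219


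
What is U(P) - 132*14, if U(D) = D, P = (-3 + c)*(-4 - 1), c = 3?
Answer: -1848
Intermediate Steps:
P = 0 (P = (-3 + 3)*(-4 - 1) = 0*(-5) = 0)
U(P) - 132*14 = 0 - 132*14 = 0 - 1848 = -1848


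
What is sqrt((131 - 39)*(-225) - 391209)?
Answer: I*sqrt(411909) ≈ 641.8*I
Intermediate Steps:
sqrt((131 - 39)*(-225) - 391209) = sqrt(92*(-225) - 391209) = sqrt(-20700 - 391209) = sqrt(-411909) = I*sqrt(411909)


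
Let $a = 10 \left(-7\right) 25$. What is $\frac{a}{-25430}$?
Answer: $\frac{175}{2543} \approx 0.068816$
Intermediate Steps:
$a = -1750$ ($a = \left(-70\right) 25 = -1750$)
$\frac{a}{-25430} = - \frac{1750}{-25430} = \left(-1750\right) \left(- \frac{1}{25430}\right) = \frac{175}{2543}$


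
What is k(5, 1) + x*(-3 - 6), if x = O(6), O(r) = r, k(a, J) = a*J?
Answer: -49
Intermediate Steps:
k(a, J) = J*a
x = 6
k(5, 1) + x*(-3 - 6) = 1*5 + 6*(-3 - 6) = 5 + 6*(-9) = 5 - 54 = -49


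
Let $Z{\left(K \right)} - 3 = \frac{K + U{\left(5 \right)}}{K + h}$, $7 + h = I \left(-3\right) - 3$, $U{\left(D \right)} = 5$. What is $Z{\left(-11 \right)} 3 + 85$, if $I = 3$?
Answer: $\frac{473}{5} \approx 94.6$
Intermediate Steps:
$h = -19$ ($h = -7 + \left(3 \left(-3\right) - 3\right) = -7 - 12 = -19$)
$Z{\left(K \right)} = 3 + \frac{5 + K}{-19 + K}$ ($Z{\left(K \right)} = 3 + \frac{K + 5}{K - 19} = 3 + \frac{5 + K}{-19 + K}$)
$Z{\left(-11 \right)} 3 + 85 = \frac{4 \left(-13 - 11\right)}{-19 - 11} \cdot 3 + 85 = 4 \frac{1}{-30} \left(-24\right) 3 + 85 = 4 \left(- \frac{1}{30}\right) \left(-24\right) 3 + 85 = \frac{16}{5} \cdot 3 + 85 = \frac{48}{5} + 85 = \frac{473}{5}$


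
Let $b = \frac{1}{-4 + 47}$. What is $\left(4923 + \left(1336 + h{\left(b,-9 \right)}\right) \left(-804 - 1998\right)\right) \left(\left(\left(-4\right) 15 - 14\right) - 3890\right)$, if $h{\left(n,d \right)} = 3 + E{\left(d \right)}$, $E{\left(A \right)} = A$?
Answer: $14752965468$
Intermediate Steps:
$b = \frac{1}{43} \approx 0.023256$
$h{\left(n,d \right)} = 3 + d$
$\left(4923 + \left(1336 + h{\left(b,-9 \right)}\right) \left(-804 - 1998\right)\right) \left(\left(\left(-4\right) 15 - 14\right) - 3890\right) = \left(4923 + \left(1336 + \left(3 - 9\right)\right) \left(-804 - 1998\right)\right) \left(\left(\left(-4\right) 15 - 14\right) - 3890\right) = \left(4923 + \left(1336 - 6\right) \left(-2802\right)\right) \left(\left(-60 - 14\right) - 3890\right) = \left(4923 + 1330 \left(-2802\right)\right) \left(-74 - 3890\right) = \left(4923 - 3726660\right) \left(-3964\right) = \left(-3721737\right) \left(-3964\right) = 14752965468$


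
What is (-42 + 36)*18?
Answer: -108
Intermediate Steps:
(-42 + 36)*18 = -6*18 = -108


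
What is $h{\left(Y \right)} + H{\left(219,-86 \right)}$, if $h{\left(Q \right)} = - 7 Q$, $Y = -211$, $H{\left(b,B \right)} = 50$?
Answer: $1527$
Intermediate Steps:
$h{\left(Y \right)} + H{\left(219,-86 \right)} = \left(-7\right) \left(-211\right) + 50 = 1477 + 50 = 1527$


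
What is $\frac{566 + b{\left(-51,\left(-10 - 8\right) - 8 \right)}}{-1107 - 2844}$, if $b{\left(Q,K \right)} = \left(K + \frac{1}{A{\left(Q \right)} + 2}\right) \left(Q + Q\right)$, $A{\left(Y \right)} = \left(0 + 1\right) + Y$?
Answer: $- \frac{8587}{10536} \approx -0.81501$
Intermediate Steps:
$A{\left(Y \right)} = 1 + Y$
$b{\left(Q,K \right)} = 2 Q \left(K + \frac{1}{3 + Q}\right)$ ($b{\left(Q,K \right)} = \left(K + \frac{1}{\left(1 + Q\right) + 2}\right) \left(Q + Q\right) = \left(K + \frac{1}{3 + Q}\right) 2 Q = 2 Q \left(K + \frac{1}{3 + Q}\right)$)
$\frac{566 + b{\left(-51,\left(-10 - 8\right) - 8 \right)}}{-1107 - 2844} = \frac{566 + 2 \left(-51\right) \frac{1}{3 - 51} \left(1 + 3 \left(\left(-10 - 8\right) - 8\right) + \left(\left(-10 - 8\right) - 8\right) \left(-51\right)\right)}{-1107 - 2844} = \frac{566 + 2 \left(-51\right) \frac{1}{-48} \left(1 + 3 \left(-18 - 8\right) + \left(-18 - 8\right) \left(-51\right)\right)}{-3951} = \left(566 + 2 \left(-51\right) \left(- \frac{1}{48}\right) \left(1 + 3 \left(-26\right) - -1326\right)\right) \left(- \frac{1}{3951}\right) = \left(566 + 2 \left(-51\right) \left(- \frac{1}{48}\right) \left(1 - 78 + 1326\right)\right) \left(- \frac{1}{3951}\right) = \left(566 + 2 \left(-51\right) \left(- \frac{1}{48}\right) 1249\right) \left(- \frac{1}{3951}\right) = \left(566 + \frac{21233}{8}\right) \left(- \frac{1}{3951}\right) = \frac{25761}{8} \left(- \frac{1}{3951}\right) = - \frac{8587}{10536}$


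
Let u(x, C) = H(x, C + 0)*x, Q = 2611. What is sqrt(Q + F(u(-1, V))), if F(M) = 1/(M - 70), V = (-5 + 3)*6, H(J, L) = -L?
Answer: 3*sqrt(1950698)/82 ≈ 51.098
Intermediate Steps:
V = -12 (V = -2*6 = -12)
u(x, C) = -C*x (u(x, C) = (-(C + 0))*x = (-C)*x = -C*x)
F(M) = 1/(-70 + M)
sqrt(Q + F(u(-1, V))) = sqrt(2611 + 1/(-70 - 1*(-12)*(-1))) = sqrt(2611 + 1/(-70 - 12)) = sqrt(2611 + 1/(-82)) = sqrt(2611 - 1/82) = sqrt(214101/82) = 3*sqrt(1950698)/82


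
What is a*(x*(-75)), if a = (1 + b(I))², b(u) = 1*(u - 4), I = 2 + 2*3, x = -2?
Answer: 3750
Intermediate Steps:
I = 8 (I = 2 + 6 = 8)
b(u) = -4 + u (b(u) = 1*(-4 + u) = -4 + u)
a = 25 (a = (1 + (-4 + 8))² = (1 + 4)² = 5² = 25)
a*(x*(-75)) = 25*(-2*(-75)) = 25*150 = 3750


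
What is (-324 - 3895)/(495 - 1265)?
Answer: 4219/770 ≈ 5.4792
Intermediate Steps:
(-324 - 3895)/(495 - 1265) = -4219/(-770) = -4219*(-1/770) = 4219/770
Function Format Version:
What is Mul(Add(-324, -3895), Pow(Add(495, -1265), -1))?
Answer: Rational(4219, 770) ≈ 5.4792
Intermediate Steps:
Mul(Add(-324, -3895), Pow(Add(495, -1265), -1)) = Mul(-4219, Pow(-770, -1)) = Mul(-4219, Rational(-1, 770)) = Rational(4219, 770)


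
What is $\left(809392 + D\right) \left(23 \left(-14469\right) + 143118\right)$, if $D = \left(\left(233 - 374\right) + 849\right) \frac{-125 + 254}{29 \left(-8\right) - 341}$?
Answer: $- \frac{29315890825332}{191} \approx -1.5349 \cdot 10^{11}$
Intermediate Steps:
$D = - \frac{30444}{191}$ ($D = \left(\left(233 - 374\right) + 849\right) \frac{129}{-232 - 341} = \left(-141 + 849\right) \frac{129}{-573} = 708 \cdot 129 \left(- \frac{1}{573}\right) = 708 \left(- \frac{43}{191}\right) = - \frac{30444}{191} \approx -159.39$)
$\left(809392 + D\right) \left(23 \left(-14469\right) + 143118\right) = \left(809392 - \frac{30444}{191}\right) \left(23 \left(-14469\right) + 143118\right) = \frac{154563428 \left(-332787 + 143118\right)}{191} = \frac{154563428}{191} \left(-189669\right) = - \frac{29315890825332}{191}$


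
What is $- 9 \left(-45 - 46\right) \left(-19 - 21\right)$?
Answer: $-32760$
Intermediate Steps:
$- 9 \left(-45 - 46\right) \left(-19 - 21\right) = - 9 \left(\left(-91\right) \left(-40\right)\right) = \left(-9\right) 3640 = -32760$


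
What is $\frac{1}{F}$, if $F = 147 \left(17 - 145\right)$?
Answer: $- \frac{1}{18816} \approx -5.3146 \cdot 10^{-5}$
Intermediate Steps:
$F = -18816$ ($F = 147 \left(-128\right) = -18816$)
$\frac{1}{F} = \frac{1}{-18816} = - \frac{1}{18816}$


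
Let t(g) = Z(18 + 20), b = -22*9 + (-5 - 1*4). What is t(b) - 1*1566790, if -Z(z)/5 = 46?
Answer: -1567020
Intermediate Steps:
Z(z) = -230 (Z(z) = -5*46 = -230)
b = -207 (b = -198 + (-5 - 4) = -198 - 9 = -207)
t(g) = -230
t(b) - 1*1566790 = -230 - 1*1566790 = -230 - 1566790 = -1567020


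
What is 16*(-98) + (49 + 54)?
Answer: -1465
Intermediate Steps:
16*(-98) + (49 + 54) = -1568 + 103 = -1465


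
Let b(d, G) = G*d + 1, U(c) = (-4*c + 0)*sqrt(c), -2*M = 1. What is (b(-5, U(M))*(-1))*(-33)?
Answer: 33 - 165*I*sqrt(2) ≈ 33.0 - 233.35*I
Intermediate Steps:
M = -1/2 (M = -1/2*1 = -1/2 ≈ -0.50000)
U(c) = -4*c**(3/2) (U(c) = (-4*c)*sqrt(c) = -4*c**(3/2))
b(d, G) = 1 + G*d
(b(-5, U(M))*(-1))*(-33) = ((1 - (-1)*I*sqrt(2)*(-5))*(-1))*(-33) = ((1 + (I*sqrt(2))*(-5))*(-1))*(-33) = ((1 - 5*I*sqrt(2))*(-1))*(-33) = (-1 + 5*I*sqrt(2))*(-33) = 33 - 165*I*sqrt(2)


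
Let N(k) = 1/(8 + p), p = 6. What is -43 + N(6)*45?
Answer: -557/14 ≈ -39.786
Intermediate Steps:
N(k) = 1/14 (N(k) = 1/(8 + 6) = 1/14)
-43 + N(6)*45 = -43 + (1/14)*45 = -43 + 45/14 = -557/14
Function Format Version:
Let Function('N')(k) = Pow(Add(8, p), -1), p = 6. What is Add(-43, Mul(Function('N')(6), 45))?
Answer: Rational(-557, 14) ≈ -39.786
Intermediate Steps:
Function('N')(k) = Rational(1, 14) (Function('N')(k) = Pow(Add(8, 6), -1) = Pow(14, -1) = Rational(1, 14))
Add(-43, Mul(Function('N')(6), 45)) = Add(-43, Mul(Rational(1, 14), 45)) = Add(-43, Rational(45, 14)) = Rational(-557, 14)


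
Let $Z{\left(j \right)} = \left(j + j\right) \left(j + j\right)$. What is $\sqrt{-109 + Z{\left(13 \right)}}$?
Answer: $9 \sqrt{7} \approx 23.812$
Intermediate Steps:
$Z{\left(j \right)} = 4 j^{2}$ ($Z{\left(j \right)} = 2 j 2 j = 4 j^{2}$)
$\sqrt{-109 + Z{\left(13 \right)}} = \sqrt{-109 + 4 \cdot 13^{2}} = \sqrt{-109 + 4 \cdot 169} = \sqrt{-109 + 676} = \sqrt{567} = 9 \sqrt{7}$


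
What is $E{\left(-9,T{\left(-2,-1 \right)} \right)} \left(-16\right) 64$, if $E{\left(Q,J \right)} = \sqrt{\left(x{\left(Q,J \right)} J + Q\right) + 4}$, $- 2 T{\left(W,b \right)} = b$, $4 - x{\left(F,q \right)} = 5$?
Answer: $- 512 i \sqrt{22} \approx - 2401.5 i$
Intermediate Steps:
$x{\left(F,q \right)} = -1$ ($x{\left(F,q \right)} = 4 - 5 = -1$)
$T{\left(W,b \right)} = - \frac{b}{2}$
$E{\left(Q,J \right)} = \sqrt{4 + Q - J}$ ($E{\left(Q,J \right)} = \sqrt{\left(- J + Q\right) + 4} = \sqrt{\left(Q - J\right) + 4} = \sqrt{4 + Q - J}$)
$E{\left(-9,T{\left(-2,-1 \right)} \right)} \left(-16\right) 64 = \sqrt{4 - 9 - \left(- \frac{1}{2}\right) \left(-1\right)} \left(-16\right) 64 = \sqrt{4 - 9 - \frac{1}{2}} \left(-16\right) 64 = \sqrt{- \frac{11}{2}} \left(-16\right) 64 = \frac{i \sqrt{22}}{2} \left(-16\right) 64 = - 8 i \sqrt{22} \cdot 64 = - 512 i \sqrt{22}$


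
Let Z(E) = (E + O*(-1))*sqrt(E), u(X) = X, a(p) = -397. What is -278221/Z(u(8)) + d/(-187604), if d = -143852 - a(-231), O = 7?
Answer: 143455/187604 - 278221*sqrt(2)/4 ≈ -98365.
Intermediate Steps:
Z(E) = sqrt(E)*(-7 + E) (Z(E) = (E + 7*(-1))*sqrt(E) = (E - 7)*sqrt(E) = (-7 + E)*sqrt(E) = sqrt(E)*(-7 + E))
d = -143455 (d = -143852 - 1*(-397) = -143852 + 397 = -143455)
-278221/Z(u(8)) + d/(-187604) = -278221*sqrt(2)/(4*(-7 + 8)) - 143455/(-187604) = -278221*sqrt(2)/4 - 143455*(-1/187604) = -278221*sqrt(2)/4 + 143455/187604 = 143455/187604 - 278221*sqrt(2)/4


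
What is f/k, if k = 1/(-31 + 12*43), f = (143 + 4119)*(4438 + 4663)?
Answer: 18812404070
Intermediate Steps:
f = 38788462 (f = 4262*9101 = 38788462)
k = 1/485 (k = 1/(-31 + 516) = 1/485 ≈ 0.0020619)
f/k = 38788462/(1/485) = 38788462*485 = 18812404070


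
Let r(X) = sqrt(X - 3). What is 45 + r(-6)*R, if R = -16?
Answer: 45 - 48*I ≈ 45.0 - 48.0*I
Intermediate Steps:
r(X) = sqrt(-3 + X)
45 + r(-6)*R = 45 + sqrt(-3 - 6)*(-16) = 45 + sqrt(-9)*(-16) = 45 + (3*I)*(-16) = 45 - 48*I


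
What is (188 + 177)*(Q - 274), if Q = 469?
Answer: 71175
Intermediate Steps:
(188 + 177)*(Q - 274) = (188 + 177)*(469 - 274) = 365*195 = 71175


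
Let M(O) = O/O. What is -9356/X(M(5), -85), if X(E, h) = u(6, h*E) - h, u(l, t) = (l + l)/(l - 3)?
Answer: -9356/89 ≈ -105.12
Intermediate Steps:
u(l, t) = 2*l/(-3 + l) (u(l, t) = (2*l)/(-3 + l) = 2*l/(-3 + l))
M(O) = 1
X(E, h) = 4 - h (X(E, h) = 2*6/(-3 + 6) - h = 2*6/3 - h = 2*6*(⅓) - h = 4 - h)
-9356/X(M(5), -85) = -9356/(4 - 1*(-85)) = -9356/(4 + 85) = -9356/89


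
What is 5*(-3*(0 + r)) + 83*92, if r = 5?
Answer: 7561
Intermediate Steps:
5*(-3*(0 + r)) + 83*92 = 5*(-3*(0 + 5)) + 83*92 = 5*(-3*5) + 7636 = 5*(-15) + 7636 = -75 + 7636 = 7561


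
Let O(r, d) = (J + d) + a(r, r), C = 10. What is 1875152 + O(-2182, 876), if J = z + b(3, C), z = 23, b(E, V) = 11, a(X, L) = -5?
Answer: 1876057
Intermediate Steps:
J = 34 (J = 23 + 11 = 34)
O(r, d) = 29 + d (O(r, d) = (34 + d) - 5 = 29 + d)
1875152 + O(-2182, 876) = 1875152 + (29 + 876) = 1875152 + 905 = 1876057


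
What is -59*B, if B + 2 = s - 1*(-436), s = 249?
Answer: -40297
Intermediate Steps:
B = 683 (B = -2 + (249 - 1*(-436)) = -2 + (249 + 436) = -2 + 685 = 683)
-59*B = -59*683 = -40297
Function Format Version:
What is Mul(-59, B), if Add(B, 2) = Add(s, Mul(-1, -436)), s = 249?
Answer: -40297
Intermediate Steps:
B = 683 (B = Add(-2, Add(249, Mul(-1, -436))) = Add(-2, Add(249, 436)) = Add(-2, 685) = 683)
Mul(-59, B) = Mul(-59, 683) = -40297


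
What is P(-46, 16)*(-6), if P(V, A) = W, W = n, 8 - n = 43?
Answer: 210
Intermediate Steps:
n = -35 (n = 8 - 1*43 = 8 - 43 = -35)
W = -35
P(V, A) = -35
P(-46, 16)*(-6) = -35*(-6) = 210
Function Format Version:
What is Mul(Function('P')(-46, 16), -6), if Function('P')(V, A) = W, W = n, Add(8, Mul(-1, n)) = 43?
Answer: 210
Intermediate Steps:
n = -35 (n = Add(8, Mul(-1, 43)) = Add(8, -43) = -35)
W = -35
Function('P')(V, A) = -35
Mul(Function('P')(-46, 16), -6) = Mul(-35, -6) = 210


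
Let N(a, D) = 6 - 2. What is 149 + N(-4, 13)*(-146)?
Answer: -435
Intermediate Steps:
N(a, D) = 4
149 + N(-4, 13)*(-146) = 149 + 4*(-146) = 149 - 584 = -435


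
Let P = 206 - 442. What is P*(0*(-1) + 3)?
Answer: -708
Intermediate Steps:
P = -236
P*(0*(-1) + 3) = -236*(0*(-1) + 3) = -236*(0 + 3) = -236*3 = -708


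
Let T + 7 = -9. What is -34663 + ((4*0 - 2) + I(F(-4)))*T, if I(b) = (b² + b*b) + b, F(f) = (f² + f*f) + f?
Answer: -60167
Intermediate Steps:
F(f) = f + 2*f² (F(f) = (f² + f²) + f = 2*f² + f = f + 2*f²)
I(b) = b + 2*b² (I(b) = (b² + b²) + b = 2*b² + b = b + 2*b²)
T = -16 (T = -7 - 9 = -16)
-34663 + ((4*0 - 2) + I(F(-4)))*T = -34663 + ((4*0 - 2) + (-4*(1 + 2*(-4)))*(1 + 2*(-4*(1 + 2*(-4)))))*(-16) = -34663 + ((0 - 2) + (-4*(1 - 8))*(1 + 2*(-4*(1 - 8))))*(-16) = -34663 + (-2 + (-4*(-7))*(1 + 2*(-4*(-7))))*(-16) = -34663 + (-2 + 28*(1 + 2*28))*(-16) = -34663 + (-2 + 28*(1 + 56))*(-16) = -34663 + (-2 + 28*57)*(-16) = -34663 + (-2 + 1596)*(-16) = -34663 + 1594*(-16) = -34663 - 25504 = -60167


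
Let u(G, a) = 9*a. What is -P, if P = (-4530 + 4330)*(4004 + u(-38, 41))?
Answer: 874600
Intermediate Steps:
P = -874600 (P = (-4530 + 4330)*(4004 + 9*41) = -200*(4004 + 369) = -200*4373 = -874600)
-P = -1*(-874600) = 874600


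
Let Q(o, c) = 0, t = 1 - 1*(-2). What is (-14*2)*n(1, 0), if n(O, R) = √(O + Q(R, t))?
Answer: -28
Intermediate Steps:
t = 3 (t = 1 + 2 = 3)
n(O, R) = √O (n(O, R) = √(O + 0) = √O)
(-14*2)*n(1, 0) = (-14*2)*√1 = -28*1 = -28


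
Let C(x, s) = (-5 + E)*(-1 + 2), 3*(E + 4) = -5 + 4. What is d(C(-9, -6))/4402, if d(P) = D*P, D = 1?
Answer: -14/6603 ≈ -0.0021202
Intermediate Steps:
E = -13/3 (E = -4 + (-5 + 4)/3 = -4 + (⅓)*(-1) = -4 - ⅓ = -13/3 ≈ -4.3333)
C(x, s) = -28/3 (C(x, s) = (-5 - 13/3)*(-1 + 2) = -28/3*1 = -28/3)
d(P) = P (d(P) = 1*P = P)
d(C(-9, -6))/4402 = -28/3/4402 = -28/3*1/4402 = -14/6603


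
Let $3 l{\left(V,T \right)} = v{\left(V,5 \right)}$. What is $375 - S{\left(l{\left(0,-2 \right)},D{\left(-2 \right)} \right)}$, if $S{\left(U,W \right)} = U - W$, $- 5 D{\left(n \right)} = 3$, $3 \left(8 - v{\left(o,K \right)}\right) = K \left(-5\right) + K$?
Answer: $\frac{16628}{45} \approx 369.51$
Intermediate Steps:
$v{\left(o,K \right)} = 8 + \frac{4 K}{3}$ ($v{\left(o,K \right)} = 8 - \frac{K \left(-5\right) + K}{3} = 8 - \frac{- 5 K + K}{3} = 8 - \frac{\left(-4\right) K}{3} = 8 + \frac{4 K}{3}$)
$l{\left(V,T \right)} = \frac{44}{9}$ ($l{\left(V,T \right)} = \frac{8 + \frac{4}{3} \cdot 5}{3} = \frac{8 + \frac{20}{3}}{3} = \frac{1}{3} \cdot \frac{44}{3} = \frac{44}{9}$)
$D{\left(n \right)} = - \frac{3}{5}$ ($D{\left(n \right)} = \left(- \frac{1}{5}\right) 3 = - \frac{3}{5}$)
$375 - S{\left(l{\left(0,-2 \right)},D{\left(-2 \right)} \right)} = 375 - \left(\frac{44}{9} - - \frac{3}{5}\right) = 375 - \left(\frac{44}{9} + \frac{3}{5}\right) = 375 - \frac{247}{45} = \frac{16628}{45}$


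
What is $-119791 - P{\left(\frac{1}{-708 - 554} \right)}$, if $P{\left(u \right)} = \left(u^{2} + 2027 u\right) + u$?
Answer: $- \frac{190781858069}{1592644} \approx -1.1979 \cdot 10^{5}$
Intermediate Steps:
$P{\left(u \right)} = u^{2} + 2028 u$
$-119791 - P{\left(\frac{1}{-708 - 554} \right)} = -119791 - \frac{2028 + \frac{1}{-708 - 554}}{-708 - 554} = -119791 - \frac{2028 + \frac{1}{-1262}}{-1262} = -119791 - - \frac{2028 - \frac{1}{1262}}{1262} = -119791 - \left(- \frac{1}{1262}\right) \frac{2559335}{1262} = -119791 - - \frac{2559335}{1592644} = -119791 + \frac{2559335}{1592644} = - \frac{190781858069}{1592644}$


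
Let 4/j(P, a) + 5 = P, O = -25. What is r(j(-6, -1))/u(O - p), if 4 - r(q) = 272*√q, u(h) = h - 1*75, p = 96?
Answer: -1/49 + 136*I*√11/539 ≈ -0.020408 + 0.83685*I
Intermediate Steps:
j(P, a) = 4/(-5 + P)
u(h) = -75 + h (u(h) = h - 75 = -75 + h)
r(q) = 4 - 272*√q
r(j(-6, -1))/u(O - p) = (4 - 272*2*(I*√11/11))/(-75 + (-25 - 1*96)) = (4 - 272*2*(I*√11/11))/(-75 + (-25 - 96)) = (4 - 272*2*I*√11/11)/(-75 - 121) = (4 - 544*I*√11/11)/(-196) = (4 - 544*I*√11/11)*(-1/196) = -1/49 + 136*I*√11/539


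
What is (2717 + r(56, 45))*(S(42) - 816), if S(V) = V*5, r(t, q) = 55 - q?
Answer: -1652562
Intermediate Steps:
S(V) = 5*V
(2717 + r(56, 45))*(S(42) - 816) = (2717 + (55 - 1*45))*(5*42 - 816) = (2717 + (55 - 45))*(210 - 816) = (2717 + 10)*(-606) = 2727*(-606) = -1652562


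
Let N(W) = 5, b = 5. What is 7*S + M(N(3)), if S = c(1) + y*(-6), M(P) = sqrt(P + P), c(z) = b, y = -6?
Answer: 287 + sqrt(10) ≈ 290.16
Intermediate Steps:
c(z) = 5
M(P) = sqrt(2)*sqrt(P) (M(P) = sqrt(2*P) = sqrt(2)*sqrt(P))
S = 41 (S = 5 - 6*(-6) = 5 + 36 = 41)
7*S + M(N(3)) = 7*41 + sqrt(2)*sqrt(5) = 287 + sqrt(10)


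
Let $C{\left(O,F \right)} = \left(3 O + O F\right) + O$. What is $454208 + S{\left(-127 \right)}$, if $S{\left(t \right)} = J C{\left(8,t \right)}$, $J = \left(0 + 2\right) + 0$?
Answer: $452240$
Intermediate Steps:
$C{\left(O,F \right)} = 4 O + F O$ ($C{\left(O,F \right)} = \left(3 O + F O\right) + O = 4 O + F O$)
$J = 2$ ($J = 2 + 0 = 2$)
$S{\left(t \right)} = 64 + 16 t$ ($S{\left(t \right)} = 2 \cdot 8 \left(4 + t\right) = 2 \left(32 + 8 t\right) = 64 + 16 t$)
$454208 + S{\left(-127 \right)} = 454208 + \left(64 + 16 \left(-127\right)\right) = 454208 + \left(64 - 2032\right) = 454208 - 1968 = 452240$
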